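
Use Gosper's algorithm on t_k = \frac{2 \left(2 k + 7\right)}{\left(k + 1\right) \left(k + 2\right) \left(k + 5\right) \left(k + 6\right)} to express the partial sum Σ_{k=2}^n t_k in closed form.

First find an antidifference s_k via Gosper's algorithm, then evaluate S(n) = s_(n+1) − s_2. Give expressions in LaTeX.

S(n) = \frac{2 \left(n^{2} + 8 n - 9\right)}{21 \left(n^{2} + 8 n + 12\right)}

t_(k+1)/t_k = (k + 1)*(k + 5)*(2*k + 9)/((k + 3)*(k + 7)*(2*k + 7)).
Gosper form: A/B · C(k+1)/C(k) with A=k + 1, B=k + 7, C=k**3 + 21*k**2/2 + 73*k/2 + 42.
Need (k + 1)·f(k+1) − (k + 6)·f(k) = k**3 + 21*k**2/2 + 73*k/2 + 42.
deg f ≤ 5 (via 1,1,3).
Solving with deg f ≤ 5: f(k) = k*(k + 2)*(k + 3)*(k + 4)*(k + 6)/10.
So s_k = (B(k−1)f/C)·t_k = (k*(k + 2)*(k + 6)**2/(5*(2*k + 7)))·t_k = 2*k*(k + 6)/(5*(k**2 + 6*k + 5)).
Δs = 2*(2*k + 7)/(k**4 + 14*k**3 + 65*k**2 + 112*k + 60), as required.
Telescope: S(n) = s_(n+1) − s_(2) = 2*(n**2 + 8*n + 7)/(5*(n**2 + 8*n + 12)) − (32/105) = 2*(n**2 + 8*n - 9)/(21*(n**2 + 8*n + 12)).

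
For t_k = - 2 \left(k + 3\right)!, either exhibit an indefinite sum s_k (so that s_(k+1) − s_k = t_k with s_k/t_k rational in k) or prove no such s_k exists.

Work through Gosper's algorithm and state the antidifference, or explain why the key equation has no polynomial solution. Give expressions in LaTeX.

not Gosper-summable; s_k does not exist

Ratio r(k) = k + 4.
Take A(k)=k + 4, B(k)=1, C(k)=1.
Key eq: (k + 4)·f(k+1) = (1)·f(k) + (1).
Bound: deg f ≤ -1.
d = -1 < 0 ⇒ no nonzero polynomial f; not summable.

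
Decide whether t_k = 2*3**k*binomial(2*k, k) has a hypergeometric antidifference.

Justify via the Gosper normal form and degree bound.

No — key equation has no polynomial f.

The ratio is 6*(2*k + 1)/(k + 1).
So A=12*k + 6 and B=k + 1, with C=1.
f must satisfy (12*k + 6)·f(k+1) − (k)·f(k) = 1.
Degrees (1,1,0) ⇒ d ≤ -1.
deg f ≤ -1 is impossible — no certificate.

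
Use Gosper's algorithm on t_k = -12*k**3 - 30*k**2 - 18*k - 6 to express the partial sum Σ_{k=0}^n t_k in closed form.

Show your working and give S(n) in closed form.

S(n) = -3*n**4 - 16*n**3 - 27*n**2 - 20*n - 6

r(k) = (2*k**3 + 11*k**2 + 19*k + 11)/(2*k**3 + 5*k**2 + 3*k + 1) after simplifying.
Gosper form: A/B · C(k+1)/C(k) with A=1, B=1, C=k**3 + 5*k**2/2 + 3*k/2 + 1/2.
Key eq: (1)·f(k+1) = (1)·f(k) + (k**3 + 5*k**2/2 + 3*k/2 + 1/2).
From deg A=0, deg B=0, deg C=3: d=4.
Solve for f: f(k) = k*(k + 2)*(3*k**2 - 2*k + 1)/12 (degree 4 ≤ 4).
Certificate R = B(k−1)f/C = k*(k + 2)*(3*k**2 - 2*k + 1)/(6*(2*k**3 + 5*k**2 + 3*k + 1)) gives s_k = k*(-3*k**3 - 4*k**2 + 3*k - 2).
Check: Δs_k = -12*k**3 - 30*k**2 - 18*k - 6. ✓
Telescope: S(n) = s_(n+1) − s_(0) = -3*n**4 - 16*n**3 - 27*n**2 - 20*n - 6 − (0) = -3*n**4 - 16*n**3 - 27*n**2 - 20*n - 6.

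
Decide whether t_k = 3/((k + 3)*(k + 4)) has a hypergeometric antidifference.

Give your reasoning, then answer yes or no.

The ratio is (k + 3)/(k + 5).
Gosper form: A/B · C(k+1)/C(k) with A=k + 3, B=k + 5, C=1.
Solve (k + 3)·f(k+1) − (k + 4)·f(k) = 1.
deg f ≤ 1 (via 1,1,0).
Solve for f: f(k) = k/3 (degree 1 ≤ 1).
R(k) = B(k−1)·f(k)/C(k) = k*(k + 4)/3; s_k = R·t_k = k/(k + 3).
Δs = 3/(k**2 + 7*k + 12), as required.

Yes. s_k = k/(k + 3).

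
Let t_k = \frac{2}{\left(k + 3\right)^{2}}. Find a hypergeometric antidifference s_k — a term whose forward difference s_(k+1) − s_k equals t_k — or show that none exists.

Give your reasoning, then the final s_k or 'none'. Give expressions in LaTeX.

Step 1: r(k) = (k + 3)**2/(k + 4)**2.
Take A(k)=k**2 + 6*k + 9, B(k)=k**2 + 8*k + 16, C(k)=1.
f must satisfy (k**2 + 6*k + 9)·f(k+1) − (k**2 + 6*k + 9)·f(k) = 1.
Degrees (2,2,0) ⇒ d ≤ 0.
Put f(k) = c0: A·f(k+1) − B(k−1)·f(k) − C = -1; need -1 = 0 — inconsistent ⇒ no f, not summable.

not Gosper-summable; s_k does not exist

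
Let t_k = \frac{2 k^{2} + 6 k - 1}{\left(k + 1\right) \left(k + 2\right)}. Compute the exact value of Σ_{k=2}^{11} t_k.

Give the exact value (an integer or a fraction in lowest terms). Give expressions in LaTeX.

Step 1: r(k) = (k + 1)*(6*k + 2*(k + 1)**2 + 5)/((k + 3)*(2*k**2 + 6*k - 1)).
Gosper form: A/B · C(k+1)/C(k) with A=k + 1, B=k + 3, C=k**2 + 3*k - 1/2.
Key eq: (k + 1)·f(k+1) = (k + 2)·f(k) + (k**2 + 3*k - 1/2).
From deg A=1, deg B=1, deg C=2: d=2.
Solving with deg f ≤ 2: f(k) = k*(2*k - 3)/2.
Then R = B(k−1)f/C = k*(k + 2)*(2*k - 3)/(2*k**2 + 6*k - 1), so s_k = R(k)·t_k = k*(2*k - 3)/(k + 1).
Check: Δs_k = (2*k**2 + 6*k - 1)/(k**2 + 3*k + 2). ✓
Σ_(k=2)^(11) t_k = s_(12) − s_(2) = 252/13 − (2/3) = 730/39.

Σ = 730/39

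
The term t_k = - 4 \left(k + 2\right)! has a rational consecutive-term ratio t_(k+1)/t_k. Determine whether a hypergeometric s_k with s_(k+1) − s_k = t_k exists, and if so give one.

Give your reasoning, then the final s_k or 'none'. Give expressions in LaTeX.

not Gosper-summable; s_k does not exist

The ratio is k + 3.
Factor: A=k + 3; B=1; C=1.
Set up (k + 3)·f(k+1) − (1)·f(k) − (1) = 0.
d = -1 from the (1,0,0) case.
deg f ≤ -1 is impossible — no certificate.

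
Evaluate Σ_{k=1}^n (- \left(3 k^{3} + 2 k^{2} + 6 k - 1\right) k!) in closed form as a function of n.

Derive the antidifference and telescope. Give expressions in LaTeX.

S(n) = - n \left(3 n + 2\right) \left(n + 1\right)!

Compute t_(k+1)/t_k: get (3*k**4 + 14*k**3 + 30*k**2 + 29*k + 10)/(3*k**3 + 2*k**2 + 6*k - 1).
A = k + 1, B = 1, C = k**3 + 2*k**2/3 + 2*k - 1/3.
Key eq: (k + 1)·f(k+1) = (1)·f(k) + (k**3 + 2*k**2/3 + 2*k - 1/3).
d = 2 from the (1,0,3) case.
Solve for f: f(k) = (k - 1)*(3*k - 1)/3 (degree 2 ≤ 2).
So s_k = (B(k−1)f/C)·t_k = ((k - 1)*(3*k - 1)/(3*k**3 + 2*k**2 + 6*k - 1))·t_k = -(k - 1)*(3*k - 1)*factorial(k).
Check: Δs_k = -(3*k**3 + 2*k**2 + 6*k - 1)*factorial(k). ✓
Σ_(k=1)^n t_k = s_(n+1) − s_(1) = (-n*(3*n + 2)*factorial(n + 1)) − (0), i.e. -n*(3*n + 2)*factorial(n + 1).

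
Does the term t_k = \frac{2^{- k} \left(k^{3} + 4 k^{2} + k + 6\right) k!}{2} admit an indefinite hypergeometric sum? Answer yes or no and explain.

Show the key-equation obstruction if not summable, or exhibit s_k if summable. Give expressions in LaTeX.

Ratio r(k) = (k + 1)*(k + (k + 1)**3 + 4*(k + 1)**2 + 7)/(2*(k**3 + 4*k**2 + k + 6)).
Gosper form: A/B · C(k+1)/C(k) with A=k/2 + 1/2, B=1, C=k**3 + 4*k**2 + k + 6.
f must satisfy (k/2 + 1/2)·f(k+1) − (1)·f(k) = k**3 + 4*k**2 + k + 6.
d = 2 from the (1,0,3) case.
Solving with deg f ≤ 2: f(k) = 2*(k**2 + 3*k - 2).
Get s_k = R·t_k = (k**2 + 3*k - 2)*factorial(k)/2**k with R(k) = B(k−1)f(k)/C(k) = 2*(k**2 + 3*k - 2)/(k**3 + 4*k**2 + k + 6).
Δs = (k**3 + 4*k**2 + k + 6)*factorial(k)/(2*2**k), as required.

Yes. s_k = 2^{- k} \left(k^{2} + 3 k - 2\right) k!.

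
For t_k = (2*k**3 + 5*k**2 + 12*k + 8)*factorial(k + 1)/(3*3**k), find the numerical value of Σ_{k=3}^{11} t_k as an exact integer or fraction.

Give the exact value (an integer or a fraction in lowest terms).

Σ = 8353889224/2187

t_(k+1)/t_k = (2*k**4 + 15*k**3 + 50*k**2 + 83*k + 54)/(3*(2*k**3 + 5*k**2 + 12*k + 8)).
Factor: A=k/3 + 2/3; B=1; C=k**3 + 5*k**2/2 + 6*k + 4.
Solve (k/3 + 2/3)·f(k+1) − (1)·f(k) = k**3 + 5*k**2/2 + 6*k + 4.
deg f ≤ 2 (via 1,0,3).
Match coefficients ⇒ f(k) = 3*(2*k**2 + 3*k + 2)/2.
So s_k = (B(k−1)f/C)·t_k = (3*(2*k**2 + 3*k + 2)/(2*k**3 + 5*k**2 + 12*k + 8))·t_k = (2*k**2 + 3*k + 2)*factorial(k + 1)/3**k.
s_(k+1) − s_k = (2*k**3 + 5*k**2 + 12*k + 8)*factorial(k + 1)/(3*3**k) = t_k.
Telescoping: Σ = s_(12) − s_(3) = 8353945600/2187 − (232/9) = 8353889224/2187.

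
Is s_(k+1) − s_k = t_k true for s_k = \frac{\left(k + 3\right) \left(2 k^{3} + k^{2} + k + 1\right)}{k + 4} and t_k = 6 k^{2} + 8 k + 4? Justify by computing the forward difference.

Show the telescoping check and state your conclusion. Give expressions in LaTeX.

s_(k+1) = (k + 4)*(k + 2*(k + 1)**3 + (k + 1)**2 + 2)/(k + 5)
s_(k+1) − s_k = (6*k**4 + 58*k**3 + 165*k**2 + 161*k + 65)/(k**2 + 9*k + 20)
(s_(k+1) − s_k) − t_k = (-4*k**3 - 31*k**2 - 35*k - 15)/(k**2 + 9*k + 20)

Invalid: residual \frac{- 4 k^{3} - 31 k^{2} - 35 k - 15}{k^{2} + 9 k + 20} ≠ 0.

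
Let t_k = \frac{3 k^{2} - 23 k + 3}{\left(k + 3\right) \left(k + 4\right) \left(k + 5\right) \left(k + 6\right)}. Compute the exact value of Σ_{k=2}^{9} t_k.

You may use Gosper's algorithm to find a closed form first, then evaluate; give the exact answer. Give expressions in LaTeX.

Σ = -62/1365

Step 1: r(k) = -(k + 3)*(23*k - 3*(k + 1)**2 + 20)/((k + 7)*(3*k**2 - 23*k + 3)).
Normal form (A,B,C) = (k + 3, k + 7, k**2 - 23*k/3 + 1).
Need (k + 3)·f(k+1) − (k + 6)·f(k) = k**2 - 23*k/3 + 1.
Bound: deg f ≤ 3.
Coefficient equations give f(k) = k*(k**2 - 48*k + 67)/60.
R(k) = B(k−1)·f(k)/C(k) = k*(k + 6)*(k**2 - 48*k + 67)/(20*(3*k**2 - 23*k + 3)); s_k = R·t_k = k*(k**2 - 48*k + 67)/(20*(k + 3)*(k + 4)*(k + 5)).
Check: Δs_k = (3*k**2 - 23*k + 3)/(k**4 + 18*k**3 + 119*k**2 + 342*k + 360). ✓
Evaluate s at k=10 and k=2: -313/5460 and -1/84; difference -62/1365.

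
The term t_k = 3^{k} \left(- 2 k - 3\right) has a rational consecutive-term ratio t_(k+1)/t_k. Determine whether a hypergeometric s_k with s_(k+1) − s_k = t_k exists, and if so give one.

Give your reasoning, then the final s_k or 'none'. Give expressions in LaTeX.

Step 1: r(k) = 3*(2*k + 5)/(2*k + 3).
A = 3, B = 1, C = k + 3/2.
Key eq: (3)·f(k+1) = (1)·f(k) + (k + 3/2).
d = 1 from the (0,0,1) case.
A polynomial solution: f(k) = k/2.
Certificate R = B(k−1)f/C = k/(2*k + 3) gives s_k = -3**k*k.
s_(k+1) − s_k = 3**k*(-2*k - 3) = t_k.

s_k = - 3^{k} k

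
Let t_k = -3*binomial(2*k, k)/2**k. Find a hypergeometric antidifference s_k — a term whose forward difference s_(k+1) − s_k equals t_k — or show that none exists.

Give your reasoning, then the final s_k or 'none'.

not Gosper-summable; s_k does not exist

Compute t_(k+1)/t_k: get (2*k + 1)/(k + 1).
So A=2*k + 1 and B=k + 1, with C=1.
Need (2*k + 1)·f(k+1) − (k)·f(k) = 1.
d = -1 from the (1,1,0) case.
d = -1 < 0 ⇒ no nonzero polynomial f; not summable.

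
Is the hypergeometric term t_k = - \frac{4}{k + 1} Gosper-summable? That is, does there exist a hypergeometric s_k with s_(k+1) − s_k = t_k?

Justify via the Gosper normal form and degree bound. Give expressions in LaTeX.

No — key equation has no polynomial f.

Ratio r(k) = (k + 1)/(k + 2).
Take A(k)=k + 1, B(k)=k + 2, C(k)=1.
Set up (k + 1)·f(k+1) − (k + 1)·f(k) − (1) = 0.
deg f ≤ 0 (via 1,1,0).
f = c0 ⇒ A·f(k+1) − B(k−1)·f(k) − C = -1. The system {-1 = 0} is inconsistent; no antidifference.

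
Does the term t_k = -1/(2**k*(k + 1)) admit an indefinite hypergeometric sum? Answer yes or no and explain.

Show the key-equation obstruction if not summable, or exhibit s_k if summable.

t_(k+1)/t_k = (k + 1)/(2*(k + 2)).
Normal form (A,B,C) = (k/2 + 1/2, k + 2, 1).
f must satisfy (k/2 + 1/2)·f(k+1) − (k + 1)·f(k) = 1.
Bound: deg f ≤ -1.
Bound -1 < 0, so the key equation has no polynomial solution.

No — negative degree bound, so no certificate f.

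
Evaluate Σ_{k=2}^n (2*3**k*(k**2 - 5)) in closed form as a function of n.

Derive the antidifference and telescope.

S(n) = 3*3**n*n**2 - 3*3**n*n - 12*3**n + 36

Ratio r(k) = 3*((k + 1)**2 - 5)/(k**2 - 5).
A = 3, B = 1, C = k**2 - 5.
f must satisfy (3)·f(k+1) − (1)·f(k) = k**2 - 5.
Bound: deg f ≤ 2.
Solving with deg f ≤ 2: f(k) = (k**2 - 3*k - 2)/2.
Get s_k = R·t_k = 3**k*(k**2 - 3*k - 2) with R(k) = B(k−1)f(k)/C(k) = (k**2 - 3*k - 2)/(2*(k**2 - 5)).
Verify: 2*3**k*(k**2 - 5) matches t_k.
s_(n+1) = 3**(n + 1)*(n**2 - n - 4) and s_(2) = -36, so S(n) = 3*3**n*n**2 - 3*3**n*n - 12*3**n + 36.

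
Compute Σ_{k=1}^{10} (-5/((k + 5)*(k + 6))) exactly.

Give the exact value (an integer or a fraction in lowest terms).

Σ = -25/48

t_(k+1)/t_k = (k + 5)/(k + 7).
Factor: A=k + 5; B=k + 7; C=1.
Solve (k + 5)·f(k+1) − (k + 6)·f(k) = 1.
d = 1 from the (1,1,0) case.
Solve for f: f(k) = k/5 (degree 1 ≤ 1).
Certificate R = B(k−1)f/C = k*(k + 6)/5 gives s_k = -k/(k + 5).
Check: Δs_k = -5/(k**2 + 11*k + 30). ✓
Evaluate s at k=11 and k=1: -11/16 and -1/6; difference -25/48.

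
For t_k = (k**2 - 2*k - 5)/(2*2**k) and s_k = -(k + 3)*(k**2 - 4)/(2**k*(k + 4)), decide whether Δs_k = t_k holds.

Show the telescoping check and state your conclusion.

Invalid: residual (-k**3 - 4*k**2 + 13*k + 28)/(2*2**k*(k**2 + 9*k + 20)) ≠ 0.

s_(k+1) = -(k + 4)*((k + 1)**2 - 4)/(2*2**k*(k + 5))
s_(k+1) − s_k = (k**4 + 6*k**3 - 7*k**2 - 72*k - 72)/(2*2**k*(k**2 + 9*k + 20))
(s_(k+1) − s_k) − t_k = (-k**3 - 4*k**2 + 13*k + 28)/(2*2**k*(k**2 + 9*k + 20))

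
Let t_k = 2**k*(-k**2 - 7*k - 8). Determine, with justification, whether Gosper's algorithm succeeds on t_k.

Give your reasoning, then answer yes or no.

Yes. s_k = 2**k*k*(-k - 3).

Ratio r(k) = 2*(k**2 + 9*k + 16)/(k**2 + 7*k + 8).
Gosper form: A/B · C(k+1)/C(k) with A=2, B=1, C=k**2 + 7*k + 8.
Need (2)·f(k+1) − (1)·f(k) = k**2 + 7*k + 8.
deg f ≤ 2 (via 0,0,2).
Solving with deg f ≤ 2: f(k) = k*(k + 3).
Certificate R = B(k−1)f/C = k*(k + 3)/(k**2 + 7*k + 8) gives s_k = 2**k*k*(-k - 3).
Δs = 2**k*(-k**2 - 7*k - 8), as required.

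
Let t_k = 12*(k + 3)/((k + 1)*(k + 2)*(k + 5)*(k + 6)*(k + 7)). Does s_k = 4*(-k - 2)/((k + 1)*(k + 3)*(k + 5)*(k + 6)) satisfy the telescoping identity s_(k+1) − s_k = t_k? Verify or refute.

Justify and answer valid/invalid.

Invalid: residual 4*(-4*k**2 - 27*k - 41)/(k**7 + 28*k**6 + 322*k**5 + 1960*k**4 + 6769*k**3 + 13132*k**2 + 13068*k + 5040) ≠ 0.

s_(k+1) = 4*(-k - 3)/((k + 2)*(k + 4)*(k + 6)*(k + 7))
s_(k+1) − s_k = 4*(3*k**3 + 26*k**2 + 72*k + 67)/(k**7 + 28*k**6 + 322*k**5 + 1960*k**4 + 6769*k**3 + 13132*k**2 + 13068*k + 5040)
(s_(k+1) − s_k) − t_k = 4*(-4*k**2 - 27*k - 41)/(k**7 + 28*k**6 + 322*k**5 + 1960*k**4 + 6769*k**3 + 13132*k**2 + 13068*k + 5040)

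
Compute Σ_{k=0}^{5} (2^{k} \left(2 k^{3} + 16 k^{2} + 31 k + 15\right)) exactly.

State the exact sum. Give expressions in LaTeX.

Ratio r(k) = 2*(2*k**3 + 22*k**2 + 69*k + 64)/(2*k**3 + 16*k**2 + 31*k + 15).
A = 2, B = 1, C = k**3 + 8*k**2 + 31*k/2 + 15/2.
Need (2)·f(k+1) − (1)·f(k) = k**3 + 8*k**2 + 31*k/2 + 15/2.
d = 3 from the (0,0,3) case.
Coefficient equations give f(k) = (2*k**3 + 4*k**2 + 3*k - 3)/2.
R(k) = B(k−1)·f(k)/C(k) = (2*k**3 + 4*k**2 + 3*k - 3)/(2*k**3 + 16*k**2 + 31*k + 15); s_k = R·t_k = 2**k*(2*k**3 + 4*k**2 + 3*k - 3).
Verify: 2**k*(2*k**3 + 16*k**2 + 31*k + 15) matches t_k.
Σ_(k=0)^(5) t_k = s_(6) − s_(0) = 37824 − (-3) = 37827.

Σ = 37827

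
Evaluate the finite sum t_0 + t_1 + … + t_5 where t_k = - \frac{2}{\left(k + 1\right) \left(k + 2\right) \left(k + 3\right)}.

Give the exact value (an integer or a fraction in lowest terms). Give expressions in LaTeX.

r(k) = (k + 1)/(k + 4) after simplifying.
Factor: A=k + 1; B=k + 4; C=1.
Key eq: (k + 1)·f(k+1) = (k + 3)·f(k) + (1).
Degrees (1,1,0) ⇒ d ≤ 2.
Match coefficients ⇒ f(k) = k*(k + 3)/4.
R(k) = B(k−1)·f(k)/C(k) = k*(k + 3)**2/4; s_k = R·t_k = k*(-k - 3)/(2*(k + 1)*(k + 2)).
Check: Δs_k = -2/(k**3 + 6*k**2 + 11*k + 6). ✓
Σ_(k=0)^(5) t_k = s_(6) − s_(0) = -27/56 − (0) = -27/56.

Σ = -27/56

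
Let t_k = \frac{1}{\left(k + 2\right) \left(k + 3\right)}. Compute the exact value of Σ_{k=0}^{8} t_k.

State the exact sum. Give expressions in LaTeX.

Compute t_(k+1)/t_k: get (k + 2)/(k + 4).
Factor: A=k + 2; B=k + 4; C=1.
Set up (k + 2)·f(k+1) − (k + 3)·f(k) − (1) = 0.
From deg A=1, deg B=1, deg C=0: d=1.
Solve for f: f(k) = k/2 (degree 1 ≤ 1).
So s_k = (B(k−1)f/C)·t_k = (k*(k + 3)/2)·t_k = k/(2*(k + 2)).
s_(k+1) − s_k = 1/(k**2 + 5*k + 6) = t_k.
Sum = s_(9) − s_(0); s_(9) = 9/22, s_(0) = 0 ⇒ 9/22.

Σ = 9/22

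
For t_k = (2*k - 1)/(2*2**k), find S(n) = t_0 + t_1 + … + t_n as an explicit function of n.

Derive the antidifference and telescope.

Ratio r(k) = (2*k + 1)/(2*(2*k - 1)).
Normal form (A,B,C) = (1/2, 1, k - 1/2).
f must satisfy (1/2)·f(k+1) − (1)·f(k) = k - 1/2.
Bound: deg f ≤ 1.
A polynomial solution: f(k) = -2*k - 1.
R(k) = B(k−1)·f(k)/C(k) = -2*(2*k + 1)/(2*k - 1); s_k = R·t_k = (-2*k - 1)/2**k.
Check: Δs_k = (2*k - 1)/(2*2**k). ✓
Σ_(k=0)^n t_k = s_(n+1) − s_(0) = (2**(-n - 1)*(-2*n - 3)) − (-1), i.e. 1 - n/2**n - 3/(2*2**n).

S(n) = 1 - n/2**n - 3/(2*2**n)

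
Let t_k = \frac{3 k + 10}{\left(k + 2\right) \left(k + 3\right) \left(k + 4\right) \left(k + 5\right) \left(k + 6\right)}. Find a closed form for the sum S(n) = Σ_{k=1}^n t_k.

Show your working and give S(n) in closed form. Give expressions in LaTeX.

S(n) = \frac{n \left(n^{2} + 14 n + 63\right)}{90 \left(n^{3} + 14 n^{2} + 63 n + 90\right)}

Ratio r(k) = (k + 2)*(3*k + 13)/((k + 7)*(3*k + 10)).
Gosper form: A/B · C(k+1)/C(k) with A=k + 2, B=k + 7, C=k + 10/3.
Need (k + 2)·f(k+1) − (k + 6)·f(k) = k + 10/3.
From deg A=1, deg B=1, deg C=1: d=4.
Solving with deg f ≤ 4: f(k) = k*(k + 3)*(k**2 + 11*k + 38)/120.
So s_k = (B(k−1)f/C)·t_k = (k*(k + 3)*(k + 6)*(k**2 + 11*k + 38)/(40*(3*k + 10)))·t_k = k*(k**2 + 11*k + 38)/(40*(k**3 + 11*k**2 + 38*k + 40)).
Δs = (3*k + 10)/(k**5 + 20*k**4 + 155*k**3 + 580*k**2 + 1044*k + 720), as required.
Σ_(k=1)^n t_k = s_(n+1) − s_(1) = ((n**3 + 14*n**2 + 63*n + 50)/(40*(n**3 + 14*n**2 + 63*n + 90))) − (1/72), i.e. n*(n**2 + 14*n + 63)/(90*(n**3 + 14*n**2 + 63*n + 90)).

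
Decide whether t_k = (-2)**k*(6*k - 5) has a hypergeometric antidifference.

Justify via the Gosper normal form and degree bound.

Yes. s_k = (-2)**k*(3 - 2*k).

Ratio r(k) = 2*(-6*k - 1)/(6*k - 5).
Normal form (A,B,C) = (-2, 1, k - 5/6).
Key eq: (-2)·f(k+1) = (1)·f(k) + (k - 5/6).
From deg A=0, deg B=0, deg C=1: d=1.
Solve for f: f(k) = -(2*k - 3)/6 (degree 1 ≤ 1).
R(k) = B(k−1)·f(k)/C(k) = -(2*k - 3)/(6*k - 5); s_k = R·t_k = (-2)**k*(3 - 2*k).
Δs = (-2)**k*(6*k - 5), as required.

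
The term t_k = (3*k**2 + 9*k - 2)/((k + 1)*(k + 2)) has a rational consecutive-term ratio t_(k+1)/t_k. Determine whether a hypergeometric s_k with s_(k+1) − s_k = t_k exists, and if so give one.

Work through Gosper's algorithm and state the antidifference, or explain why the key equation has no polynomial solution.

Ratio r(k) = (k + 1)*(9*k + 3*(k + 1)**2 + 7)/((k + 3)*(3*k**2 + 9*k - 2)).
Normal form (A,B,C) = (k + 1, k + 3, k**2 + 3*k - 2/3).
Set up (k + 1)·f(k+1) − (k + 2)·f(k) − (k**2 + 3*k - 2/3) = 0.
Degrees (1,1,2) ⇒ d ≤ 2.
A polynomial solution: f(k) = k*(3*k - 5)/3.
Certificate R = B(k−1)f/C = k*(k + 2)*(3*k - 5)/(3*k**2 + 9*k - 2) gives s_k = k*(3*k - 5)/(k + 1).
Check: Δs_k = (3*k**2 + 9*k - 2)/(k**2 + 3*k + 2). ✓

s_k = k*(3*k - 5)/(k + 1)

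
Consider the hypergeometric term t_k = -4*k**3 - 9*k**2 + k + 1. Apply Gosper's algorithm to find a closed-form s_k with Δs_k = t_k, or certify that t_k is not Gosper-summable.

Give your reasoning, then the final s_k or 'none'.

Compute t_(k+1)/t_k: get (4*k**3 + 21*k**2 + 29*k + 11)/(4*k**3 + 9*k**2 - k - 1).
Factor: A=1; B=1; C=k**3 + 9*k**2/4 - k/4 - 1/4.
Solve (1)·f(k+1) − (1)·f(k) = k**3 + 9*k**2/4 - k/4 - 1/4.
d = 4 from the (0,0,3) case.
Coefficient equations give f(k) = k*(k**3 + k**2 - 4*k + 1)/4.
Get s_k = R·t_k = k*(-k**3 - k**2 + 4*k - 1) with R(k) = B(k−1)f(k)/C(k) = k*(k**3 + k**2 - 4*k + 1)/(4*k**3 + 9*k**2 - k - 1).
Δs = -4*k**3 - 9*k**2 + k + 1, as required.

s_k = k*(-k**3 - k**2 + 4*k - 1)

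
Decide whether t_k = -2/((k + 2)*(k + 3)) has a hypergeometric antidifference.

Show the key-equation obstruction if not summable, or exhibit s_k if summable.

Yes. s_k = -k/(k + 2).

Ratio r(k) = (k + 2)/(k + 4).
So A=k + 2 and B=k + 4, with C=1.
Need (k + 2)·f(k+1) − (k + 3)·f(k) = 1.
d = 1 from the (1,1,0) case.
Solve for f: f(k) = k/2 (degree 1 ≤ 1).
Then R = B(k−1)f/C = k*(k + 3)/2, so s_k = R(k)·t_k = -k/(k + 2).
Check: Δs_k = -2/(k**2 + 5*k + 6). ✓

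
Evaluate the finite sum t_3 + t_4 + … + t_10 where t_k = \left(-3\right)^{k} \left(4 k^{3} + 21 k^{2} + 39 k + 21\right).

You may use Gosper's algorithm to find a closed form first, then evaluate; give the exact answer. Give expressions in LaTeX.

t_(k+1)/t_k = 3*(-4*k**3 - 33*k**2 - 93*k - 85)/(4*k**3 + 21*k**2 + 39*k + 21).
A = -3, B = 1, C = k**3 + 21*k**2/4 + 39*k/4 + 21/4.
Need (-3)·f(k+1) − (1)·f(k) = k**3 + 21*k**2/4 + 39*k/4 + 21/4.
d = 3 from the (0,0,3) case.
Solving with deg f ≤ 3: f(k) = -k*(k**2 + 3*k + 3)/4.
Then R = B(k−1)f/C = -k*(k**2 + 3*k + 3)/(4*k**3 + 21*k**2 + 39*k + 21), so s_k = R(k)·t_k = (-3)**k*k*(-k**2 - 3*k - 3).
Verify: (-3)**k*(4*k**3 + 21*k**2 + 39*k + 21) matches t_k.
Evaluate s at k=11 and k=3: 305932869 and 1701; difference 305931168.

Σ = 305931168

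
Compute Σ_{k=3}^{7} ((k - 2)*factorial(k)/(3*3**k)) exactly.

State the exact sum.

Compute t_(k+1)/t_k: get (k**2 - 1)/(3*(k - 2)).
Gosper form: A/B · C(k+1)/C(k) with A=k/3 + 1/3, B=1, C=k - 2.
Need (k/3 + 1/3)·f(k+1) − (1)·f(k) = k - 2.
From deg A=1, deg B=0, deg C=1: d=0.
Match coefficients ⇒ f(k) = 3.
So s_k = (B(k−1)f/C)·t_k = (3/(k - 2))·t_k = factorial(k)/3**k.
s_(k+1) − s_k = (k - 2)*factorial(k)/(3*3**k) = t_k.
Σ_(k=3)^(7) t_k = s_(8) − s_(3) = 4480/729 − (2/9) = 4318/729.

Σ = 4318/729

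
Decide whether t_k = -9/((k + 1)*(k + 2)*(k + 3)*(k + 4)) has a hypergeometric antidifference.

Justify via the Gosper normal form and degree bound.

Yes. s_k = k*(-k**2 - 6*k - 11)/(2*(k + 1)*(k + 2)*(k + 3)).

t_(k+1)/t_k = (k + 1)/(k + 5).
Gosper form: A/B · C(k+1)/C(k) with A=k + 1, B=k + 5, C=1.
Need (k + 1)·f(k+1) − (k + 4)·f(k) = 1.
Degrees (1,1,0) ⇒ d ≤ 3.
Solving with deg f ≤ 3: f(k) = k*(k**2 + 6*k + 11)/18.
Certificate R = B(k−1)f/C = k*(k + 4)*(k**2 + 6*k + 11)/18 gives s_k = k*(-k**2 - 6*k - 11)/(2*(k + 1)*(k + 2)*(k + 3)).
s_(k+1) − s_k = -9/(k**4 + 10*k**3 + 35*k**2 + 50*k + 24) = t_k.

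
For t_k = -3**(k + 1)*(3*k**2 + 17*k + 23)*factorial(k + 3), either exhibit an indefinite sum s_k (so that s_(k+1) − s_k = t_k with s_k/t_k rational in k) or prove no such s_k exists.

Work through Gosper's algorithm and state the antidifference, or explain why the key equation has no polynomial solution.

Compute t_(k+1)/t_k: get 3*(3*k**3 + 35*k**2 + 135*k + 172)/(3*k**2 + 17*k + 23).
Factor: A=3*k + 12; B=1; C=k**2 + 17*k/3 + 23/3.
Key eq: (3*k + 12)·f(k+1) = (1)·f(k) + (k**2 + 17*k/3 + 23/3).
Bound: deg f ≤ 1.
Solving with deg f ≤ 1: f(k) = (k + 1)/3.
Certificate R = B(k−1)f/C = (k + 1)/(3*k**2 + 17*k + 23) gives s_k = -3**(k + 1)*(k + 1)*factorial(k + 3).
Verify: -3**(k + 1)*(3*k**2 + 17*k + 23)*factorial(k + 3) matches t_k.

s_k = -3**(k + 1)*(k + 1)*factorial(k + 3)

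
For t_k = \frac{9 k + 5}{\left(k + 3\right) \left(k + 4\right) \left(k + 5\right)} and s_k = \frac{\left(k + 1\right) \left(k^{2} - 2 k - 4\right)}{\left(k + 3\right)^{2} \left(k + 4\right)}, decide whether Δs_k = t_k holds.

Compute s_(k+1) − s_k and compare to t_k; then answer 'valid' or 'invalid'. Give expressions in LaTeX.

Invalid: residual \frac{2 \left(k^{3} - 6 k^{2} - 46 k - 35\right)}{k^{5} + 19 k^{4} + 143 k^{3} + 533 k^{2} + 984 k + 720} ≠ 0.

s_(k+1) = -(k + 2)*(2*k - (k + 1)**2 + 6)/((k + 4)**2*(k + 5))
s_(k+1) − s_k = (11*k**3 + 56*k**2 + 51*k - 10)/(k**5 + 19*k**4 + 143*k**3 + 533*k**2 + 984*k + 720)
(s_(k+1) − s_k) − t_k = 2*(k**3 - 6*k**2 - 46*k - 35)/(k**5 + 19*k**4 + 143*k**3 + 533*k**2 + 984*k + 720)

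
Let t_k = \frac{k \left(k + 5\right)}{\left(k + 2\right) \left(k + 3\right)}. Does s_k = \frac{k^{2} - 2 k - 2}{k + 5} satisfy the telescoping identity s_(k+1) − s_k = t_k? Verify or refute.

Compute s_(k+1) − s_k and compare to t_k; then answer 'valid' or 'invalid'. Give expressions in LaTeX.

s_(k+1) = (k**2 - 3)/(k + 6)
s_(k+1) − s_k = (k**2 + 11*k - 3)/(k**2 + 11*k + 30)
(s_(k+1) − s_k) − t_k = 9*(-3*k**2 - 11*k - 2)/(k**4 + 16*k**3 + 91*k**2 + 216*k + 180)

Invalid: residual \frac{9 \left(- 3 k^{2} - 11 k - 2\right)}{k^{4} + 16 k^{3} + 91 k^{2} + 216 k + 180} ≠ 0.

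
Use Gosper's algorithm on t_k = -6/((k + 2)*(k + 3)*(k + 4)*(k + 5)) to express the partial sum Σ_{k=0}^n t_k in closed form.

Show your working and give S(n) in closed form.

S(n) = (-n**3 - 12*n**2 - 47*n - 36)/(12*(n**3 + 12*n**2 + 47*n + 60))

r(k) = (k + 2)/(k + 6) after simplifying.
A = k + 2, B = k + 6, C = 1.
f must satisfy (k + 2)·f(k+1) − (k + 5)·f(k) = 1.
Bound: deg f ≤ 3.
Solving with deg f ≤ 3: f(k) = k*(k**2 + 9*k + 26)/72.
Certificate R = B(k−1)f/C = k*(k + 5)*(k**2 + 9*k + 26)/72 gives s_k = k*(-k**2 - 9*k - 26)/(12*(k + 2)*(k + 3)*(k + 4)).
s_(k+1) − s_k = -6/(k**4 + 14*k**3 + 71*k**2 + 154*k + 120) = t_k.
Evaluate: s_(n+1) = (-n**3 - 12*n**2 - 47*n - 36)/(12*(n**3 + 12*n**2 + 47*n + 60)); subtract s_(0) = 0 ⇒ S(n) = (-n**3 - 12*n**2 - 47*n - 36)/(12*(n**3 + 12*n**2 + 47*n + 60)).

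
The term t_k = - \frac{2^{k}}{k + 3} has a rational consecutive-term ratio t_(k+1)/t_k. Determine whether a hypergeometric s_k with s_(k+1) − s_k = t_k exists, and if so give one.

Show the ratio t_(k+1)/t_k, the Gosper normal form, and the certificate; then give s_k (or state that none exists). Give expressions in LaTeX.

none — t_k is not Gosper-summable

t_(k+1)/t_k = 2*(k + 3)/(k + 4).
Normal form (A,B,C) = (2*k + 6, k + 4, 1).
Solve (2*k + 6)·f(k+1) − (k + 3)·f(k) = 1.
Bound: deg f ≤ -1.
Negative degree bound (-1): no f exists, t_k not Gosper-summable.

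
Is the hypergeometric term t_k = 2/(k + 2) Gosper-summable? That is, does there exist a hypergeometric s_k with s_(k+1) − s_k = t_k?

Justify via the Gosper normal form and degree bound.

No. Not Gosper-summable.

The ratio is (k + 2)/(k + 3).
Gosper form: A/B · C(k+1)/C(k) with A=k + 2, B=k + 3, C=1.
Solve (k + 2)·f(k+1) − (k + 2)·f(k) = 1.
From deg A=1, deg B=1, deg C=0: d=0.
Write f(k) = c0. Then LHS − RHS = -1, requiring -1 = 0: contradictory. No certificate.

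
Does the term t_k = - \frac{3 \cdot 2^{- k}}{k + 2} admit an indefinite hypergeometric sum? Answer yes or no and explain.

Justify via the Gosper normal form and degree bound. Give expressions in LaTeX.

r(k) = (k + 2)/(2*(k + 3)) after simplifying.
A = k/2 + 1, B = k + 3, C = 1.
f must satisfy (k/2 + 1)·f(k+1) − (k + 2)·f(k) = 1.
d = -1 from the (1,1,0) case.
d = -1 < 0 ⇒ no nonzero polynomial f; not summable.

No — negative degree bound, so no certificate f.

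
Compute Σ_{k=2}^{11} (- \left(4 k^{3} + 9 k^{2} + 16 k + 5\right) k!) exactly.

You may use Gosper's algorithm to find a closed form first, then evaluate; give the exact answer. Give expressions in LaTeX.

Σ = -283089945558

The ratio is (4*k**4 + 25*k**3 + 67*k**2 + 80*k + 34)/(4*k**3 + 9*k**2 + 16*k + 5).
So A=k + 1 and B=1, with C=k**3 + 9*k**2/4 + 4*k + 5/4.
Solve (k + 1)·f(k+1) − (1)·f(k) = k**3 + 9*k**2/4 + 4*k + 5/4.
deg f ≤ 2 (via 1,0,3).
Coefficient equations give f(k) = (4*k**2 + k + 3)/4.
So s_k = (B(k−1)f/C)·t_k = ((4*k**2 + k + 3)/(4*k**3 + 9*k**2 + 16*k + 5))·t_k = -(4*k**2 + k + 3)*factorial(k).
Check: Δs_k = -(4*k**3 + 9*k**2 + 16*k + 5)*factorial(k). ✓
Evaluate s at k=12 and k=2: -283089945600 and -42; difference -283089945558.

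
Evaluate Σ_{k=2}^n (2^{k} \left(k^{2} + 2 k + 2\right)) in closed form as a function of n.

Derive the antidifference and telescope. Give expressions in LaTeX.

S(n) = 2 \cdot 2^{n} n^{2} + 6 \cdot 2^{n} - 16

Ratio r(k) = 2*(k**2 + 4*k + 5)/(k**2 + 2*k + 2).
A = 2, B = 1, C = k**2 + 2*k + 2.
Solve (2)·f(k+1) − (1)·f(k) = k**2 + 2*k + 2.
From deg A=0, deg B=0, deg C=2: d=2.
Match coefficients ⇒ f(k) = k**2 - 2*k + 4.
So s_k = (B(k−1)f/C)·t_k = ((k**2 - 2*k + 4)/(k**2 + 2*k + 2))·t_k = 2**k*(k**2 - 2*k + 4).
s_(k+1) − s_k = 2**k*(k**2 + 2*k + 2) = t_k.
Telescope: S(n) = s_(n+1) − s_(2) = 2**(n + 1)*(n**2 + 3) − (16) = 2*2**n*n**2 + 6*2**n - 16.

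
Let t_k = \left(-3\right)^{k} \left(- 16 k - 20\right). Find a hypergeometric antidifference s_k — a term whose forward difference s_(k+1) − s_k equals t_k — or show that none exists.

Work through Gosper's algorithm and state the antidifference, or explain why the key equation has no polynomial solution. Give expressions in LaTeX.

s_k = \left(-3\right)^{k} \left(4 k + 2\right)

Step 1: r(k) = 3*(-4*k - 9)/(4*k + 5).
Take A(k)=-3, B(k)=1, C(k)=k + 5/4.
f must satisfy (-3)·f(k+1) − (1)·f(k) = k + 5/4.
From deg A=0, deg B=0, deg C=1: d=1.
A polynomial solution: f(k) = -(2*k + 1)/8.
Then R = B(k−1)f/C = -(2*k + 1)/(2*(4*k + 5)), so s_k = R(k)·t_k = (-3)**k*(4*k + 2).
s_(k+1) − s_k = (-3)**k*(-16*k - 20) = t_k.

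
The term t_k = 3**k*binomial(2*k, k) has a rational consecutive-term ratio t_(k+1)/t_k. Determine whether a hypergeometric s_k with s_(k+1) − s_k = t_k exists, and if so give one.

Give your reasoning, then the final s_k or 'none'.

r(k) = 6*(2*k + 1)/(k + 1) after simplifying.
A = 12*k + 6, B = k + 1, C = 1.
Solve (12*k + 6)·f(k+1) − (k)·f(k) = 1.
From deg A=1, deg B=1, deg C=0: d=-1.
Bound -1 < 0, so the key equation has no polynomial solution.

none (Gosper's algorithm certifies no s_k)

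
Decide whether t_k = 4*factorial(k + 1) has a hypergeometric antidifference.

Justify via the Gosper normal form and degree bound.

Step 1: r(k) = k + 2.
Normal form (A,B,C) = (k + 2, 1, 1).
Solve (k + 2)·f(k+1) − (1)·f(k) = 1.
Bound: deg f ≤ -1.
Bound -1 < 0, so the key equation has no polynomial solution.

No — negative degree bound, so no certificate f.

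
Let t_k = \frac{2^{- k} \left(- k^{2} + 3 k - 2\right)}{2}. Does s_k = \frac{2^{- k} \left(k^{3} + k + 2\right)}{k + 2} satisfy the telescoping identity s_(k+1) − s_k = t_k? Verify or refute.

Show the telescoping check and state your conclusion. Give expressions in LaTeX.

s_(k+1) = (k + (k + 1)**3 + 3)/(2*2**k*(k + 3))
s_(k+1) − s_k = (-k**4 - k**3 + 8*k**2 + 2*k - 4)/(2*2**k*(k**2 + 5*k + 6))
(s_(k+1) − s_k) − t_k = (k**3 + k**2 - 6*k + 8)/(2*2**k*(k**2 + 5*k + 6))

Invalid: residual \frac{2^{- k} \left(k^{3} + k^{2} - 6 k + 8\right)}{2 \left(k^{2} + 5 k + 6\right)} ≠ 0.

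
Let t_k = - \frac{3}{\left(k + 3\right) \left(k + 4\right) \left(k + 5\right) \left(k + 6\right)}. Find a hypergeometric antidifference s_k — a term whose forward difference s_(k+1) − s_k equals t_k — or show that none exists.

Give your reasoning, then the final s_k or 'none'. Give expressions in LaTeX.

s_k = \frac{k \left(- k^{2} - 12 k - 47\right)}{60 \left(k + 3\right) \left(k + 4\right) \left(k + 5\right)}

t_(k+1)/t_k = (k + 3)/(k + 7).
A = k + 3, B = k + 7, C = 1.
f must satisfy (k + 3)·f(k+1) − (k + 6)·f(k) = 1.
Degrees (1,1,0) ⇒ d ≤ 3.
Solve for f: f(k) = k*(k**2 + 12*k + 47)/180 (degree 3 ≤ 3).
Then R = B(k−1)f/C = k*(k + 6)*(k**2 + 12*k + 47)/180, so s_k = R(k)·t_k = k*(-k**2 - 12*k - 47)/(60*(k + 3)*(k + 4)*(k + 5)).
Check: Δs_k = -3/(k**4 + 18*k**3 + 119*k**2 + 342*k + 360). ✓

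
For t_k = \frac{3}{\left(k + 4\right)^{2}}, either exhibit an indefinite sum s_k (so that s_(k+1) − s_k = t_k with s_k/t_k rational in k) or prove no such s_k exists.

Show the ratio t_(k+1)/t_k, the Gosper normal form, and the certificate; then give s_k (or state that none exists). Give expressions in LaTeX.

none — t_k is not Gosper-summable

t_(k+1)/t_k = (k + 4)**2/(k + 5)**2.
Gosper form: A/B · C(k+1)/C(k) with A=k**2 + 8*k + 16, B=k**2 + 10*k + 25, C=1.
Need (k**2 + 8*k + 16)·f(k+1) − (k**2 + 8*k + 16)·f(k) = 1.
deg f ≤ 0 (via 2,2,0).
Write f(k) = c0. Then LHS − RHS = -1, requiring -1 = 0: contradictory. No certificate.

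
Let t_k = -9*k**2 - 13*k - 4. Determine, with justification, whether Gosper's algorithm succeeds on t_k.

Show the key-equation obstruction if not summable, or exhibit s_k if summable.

Step 1: r(k) = (9*k**2 + 31*k + 26)/(9*k**2 + 13*k + 4).
A = 1, B = 1, C = k**2 + 13*k/9 + 4/9.
Solve (1)·f(k+1) − (1)·f(k) = k**2 + 13*k/9 + 4/9.
deg f ≤ 3 (via 0,0,2).
A polynomial solution: f(k) = k*(k + 1)*(3*k - 1)/9.
So s_k = (B(k−1)f/C)·t_k = (k*(3*k - 1)/(9*k + 4))·t_k = k*(-3*k**2 - 2*k + 1).
Check: Δs_k = -9*k**2 - 13*k - 4. ✓

Yes. s_k = k*(-3*k**2 - 2*k + 1).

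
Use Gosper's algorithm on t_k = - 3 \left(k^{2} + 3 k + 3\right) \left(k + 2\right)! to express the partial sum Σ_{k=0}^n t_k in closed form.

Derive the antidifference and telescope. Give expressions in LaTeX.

S(n) = - 3 \left(n + 1\right) \left(n + 3\right)!

t_(k+1)/t_k = (k + 3)*(3*k + (k + 1)**2 + 6)/(k**2 + 3*k + 3).
Factor: A=k + 3; B=1; C=k**2 + 3*k + 3.
Set up (k + 3)·f(k+1) − (1)·f(k) − (k**2 + 3*k + 3) = 0.
Bound: deg f ≤ 1.
Solve for f: f(k) = k (degree 1 ≤ 1).
Then R = B(k−1)f/C = k/(k**2 + 3*k + 3), so s_k = R(k)·t_k = -3*k*factorial(k + 2).
Δs = -3*(k**2 + 3*k + 3)*factorial(k + 2), as required.
Evaluate: s_(n+1) = -3*(n + 1)*factorial(n + 3); subtract s_(0) = 0 ⇒ S(n) = -3*(n + 1)*factorial(n + 3).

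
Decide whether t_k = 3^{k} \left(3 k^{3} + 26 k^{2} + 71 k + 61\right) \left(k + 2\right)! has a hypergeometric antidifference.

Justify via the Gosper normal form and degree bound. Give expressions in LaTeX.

Yes. s_k = 3^{k} \left(k^{2} + 4 k + 2\right) \left(k + 2\right)!.

The ratio is 3*(3*k**4 + 44*k**3 + 237*k**2 + 557*k + 483)/(3*k**3 + 26*k**2 + 71*k + 61).
So A=3*k + 9 and B=1, with C=k**3 + 26*k**2/3 + 71*k/3 + 61/3.
Key eq: (3*k + 9)·f(k+1) = (1)·f(k) + (k**3 + 26*k**2/3 + 71*k/3 + 61/3).
deg f ≤ 2 (via 1,0,3).
Coefficient equations give f(k) = (k**2 + 4*k + 2)/3.
So s_k = (B(k−1)f/C)·t_k = ((k**2 + 4*k + 2)/(3*k**3 + 26*k**2 + 71*k + 61))·t_k = 3**k*(k**2 + 4*k + 2)*factorial(k + 2).
s_(k+1) − s_k = 3**k*(3*k**3 + 26*k**2 + 71*k + 61)*factorial(k + 2) = t_k.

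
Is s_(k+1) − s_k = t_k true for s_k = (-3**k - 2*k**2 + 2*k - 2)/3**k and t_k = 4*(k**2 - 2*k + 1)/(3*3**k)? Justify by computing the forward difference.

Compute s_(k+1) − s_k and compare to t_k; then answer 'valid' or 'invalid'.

s_(k+1) = (-3*3**k + 2*k - 2*(k + 1)**2)/(3*3**k)
s_(k+1) − s_k = 4*(k**2 - 2*k + 1)/(3*3**k)
(s_(k+1) − s_k) − t_k = 0

valid; difference matches t_k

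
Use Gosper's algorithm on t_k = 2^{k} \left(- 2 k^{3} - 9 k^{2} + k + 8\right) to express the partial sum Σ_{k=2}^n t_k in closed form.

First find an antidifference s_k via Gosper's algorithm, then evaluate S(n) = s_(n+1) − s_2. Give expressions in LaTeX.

Step 1: r(k) = 2*(2*k**3 + 15*k**2 + 23*k + 2)/(2*k**3 + 9*k**2 - k - 8).
Normal form (A,B,C) = (2, 1, k**3 + 9*k**2/2 - k/2 - 4).
Set up (2)·f(k+1) − (1)·f(k) − (k**3 + 9*k**2/2 - k/2 - 4) = 0.
Bound: deg f ≤ 3.
A polynomial solution: f(k) = (2*k**3 - 3*k**2 - k - 4)/2.
Then R = B(k−1)f/C = (2*k**3 - 3*k**2 - k - 4)/((k + 1)*(2*k**2 + 7*k - 8)), so s_k = R(k)·t_k = 2**k*(-2*k**3 + 3*k**2 + k + 4).
Δs = 2**k*(-2*k**3 - 9*k**2 + k + 8), as required.
Telescope: S(n) = s_(n+1) − s_(2) = 2**(n + 1)*(-2*n**3 - 3*n**2 + n + 6) − (8) = -4*2**n*n**3 - 6*2**n*n**2 + 2*2**n*n + 12*2**n - 8.

S(n) = - 4 \cdot 2^{n} n^{3} - 6 \cdot 2^{n} n^{2} + 2 \cdot 2^{n} n + 12 \cdot 2^{n} - 8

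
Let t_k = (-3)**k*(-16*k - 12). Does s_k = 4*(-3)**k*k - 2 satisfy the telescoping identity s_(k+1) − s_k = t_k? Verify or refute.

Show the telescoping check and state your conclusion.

s_(k+1) = 4*(-3)**(k + 1)*(k + 1) - 2
s_(k+1) − s_k = (-3)**k*(-16*k - 12)
(s_(k+1) − s_k) − t_k = 0

valid (s_(k+1) − s_k reduces to t_k)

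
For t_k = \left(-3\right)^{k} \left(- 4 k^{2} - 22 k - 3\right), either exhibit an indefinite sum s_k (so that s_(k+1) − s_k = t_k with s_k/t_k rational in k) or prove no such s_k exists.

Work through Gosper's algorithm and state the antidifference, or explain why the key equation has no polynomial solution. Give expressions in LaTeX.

s_k = \left(-3\right)^{k} \left(k^{2} + 4 k - 3\right)

Compute t_(k+1)/t_k: get 3*(-4*k**2 - 30*k - 29)/(4*k**2 + 22*k + 3).
Normal form (A,B,C) = (-3, 1, k**2 + 11*k/2 + 3/4).
f must satisfy (-3)·f(k+1) − (1)·f(k) = k**2 + 11*k/2 + 3/4.
d = 2 from the (0,0,2) case.
Solve for f: f(k) = -(k**2 + 4*k - 3)/4 (degree 2 ≤ 2).
Get s_k = R·t_k = (-3)**k*(k**2 + 4*k - 3) with R(k) = B(k−1)f(k)/C(k) = -(k**2 + 4*k - 3)/(4*k**2 + 22*k + 3).
Check: Δs_k = (-3)**k*(-4*k**2 - 22*k - 3). ✓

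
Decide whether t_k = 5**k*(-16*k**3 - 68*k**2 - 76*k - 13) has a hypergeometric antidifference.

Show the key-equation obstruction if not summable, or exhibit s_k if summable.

Yes. s_k = 5**k*(-4*k**3 - 2*k**2 + k + 3).

r(k) = 5*(16*k**3 + 116*k**2 + 260*k + 173)/(16*k**3 + 68*k**2 + 76*k + 13) after simplifying.
Normal form (A,B,C) = (5, 1, k**3 + 17*k**2/4 + 19*k/4 + 13/16).
Key eq: (5)·f(k+1) = (1)·f(k) + (k**3 + 17*k**2/4 + 19*k/4 + 13/16).
Bound: deg f ≤ 3.
Coefficient equations give f(k) = (4*k**3 + 2*k**2 - k - 3)/16.
Certificate R = B(k−1)f/C = (4*k**3 + 2*k**2 - k - 3)/(16*k**3 + 68*k**2 + 76*k + 13) gives s_k = 5**k*(-4*k**3 - 2*k**2 + k + 3).
Δs = 5**k*(-16*k**3 - 68*k**2 - 76*k - 13), as required.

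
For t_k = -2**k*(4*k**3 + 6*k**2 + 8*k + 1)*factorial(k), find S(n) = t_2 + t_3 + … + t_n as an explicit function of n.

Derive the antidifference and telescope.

Compute t_(k+1)/t_k: get 2*(4*k**4 + 22*k**3 + 50*k**2 + 51*k + 19)/(4*k**3 + 6*k**2 + 8*k + 1).
Gosper form: A/B · C(k+1)/C(k) with A=2*k + 2, B=1, C=k**3 + 3*k**2/2 + 2*k + 1/4.
Set up (2*k + 2)·f(k+1) − (1)·f(k) − (k**3 + 3*k**2/2 + 2*k + 1/4) = 0.
Degrees (1,0,3) ⇒ d ≤ 2.
Coefficient equations give f(k) = (2*k**2 - 2*k + 1)/4.
Certificate R = B(k−1)f/C = (2*k**2 - 2*k + 1)/(4*k**3 + 6*k**2 + 8*k + 1) gives s_k = -2**k*(2*k**2 - 2*k + 1)*factorial(k).
Verify: -2**k*(4*k**3 + 6*k**2 + 8*k + 1)*factorial(k) matches t_k.
Σ_(k=2)^n t_k = s_(n+1) − s_(2) = (-2**(n + 1)*(2*n**2 + 2*n + 1)*factorial(n + 1)) − (-40), i.e. -4*2**n*n**3*factorial(n) - 8*2**n*n**2*factorial(n) - 6*2**n*n*factorial(n) - 2*2**n*factorial(n) + 40.

S(n) = -4*2**n*n**3*factorial(n) - 8*2**n*n**2*factorial(n) - 6*2**n*n*factorial(n) - 2*2**n*factorial(n) + 40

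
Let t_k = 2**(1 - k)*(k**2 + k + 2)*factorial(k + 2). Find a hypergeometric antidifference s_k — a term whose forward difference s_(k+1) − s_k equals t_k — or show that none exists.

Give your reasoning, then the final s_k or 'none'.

s_k = 2**(2 - k)*(k - 1)*factorial(k + 2)

t_(k+1)/t_k = (k + 3)*(k + (k + 1)**2 + 3)/(2*(k**2 + k + 2)).
Take A(k)=k/2 + 3/2, B(k)=1, C(k)=k**2 + k + 2.
f must satisfy (k/2 + 3/2)·f(k+1) − (1)·f(k) = k**2 + k + 2.
Bound: deg f ≤ 1.
Coefficient equations give f(k) = 2*(k - 1).
So s_k = (B(k−1)f/C)·t_k = (2*(k - 1)/(k**2 + k + 2))·t_k = 2**(2 - k)*(k - 1)*factorial(k + 2).
Δs = 2**(1 - k)*(k**2 + k + 2)*factorial(k + 2), as required.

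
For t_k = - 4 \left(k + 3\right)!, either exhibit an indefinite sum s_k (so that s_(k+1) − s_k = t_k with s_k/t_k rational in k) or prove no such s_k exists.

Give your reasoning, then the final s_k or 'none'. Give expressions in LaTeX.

The ratio is k + 4.
Take A(k)=k + 4, B(k)=1, C(k)=1.
Solve (k + 4)·f(k+1) − (1)·f(k) = 1.
d = -1 from the (1,0,0) case.
Negative degree bound (-1): no f exists, t_k not Gosper-summable.

none (Gosper's algorithm certifies no s_k)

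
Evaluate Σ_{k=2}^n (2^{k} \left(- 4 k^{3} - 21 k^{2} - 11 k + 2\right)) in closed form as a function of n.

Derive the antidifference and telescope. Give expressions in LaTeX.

S(n) = - 8 \cdot 2^{n} n^{3} - 18 \cdot 2^{n} n^{2} - 10 \cdot 2^{n} n + 4 \cdot 2^{n} + 64

t_(k+1)/t_k = 2*(4*k**3 + 33*k**2 + 65*k + 34)/(4*k**3 + 21*k**2 + 11*k - 2).
Take A(k)=2, B(k)=1, C(k)=k**3 + 21*k**2/4 + 11*k/4 - 1/2.
Set up (2)·f(k+1) − (1)·f(k) − (k**3 + 21*k**2/4 + 11*k/4 - 1/2) = 0.
From deg A=0, deg B=0, deg C=3: d=3.
Coefficient equations give f(k) = (4*k**3 - 3*k**2 - k - 2)/4.
Then R = B(k−1)f/C = (4*k**3 - 3*k**2 - k - 2)/(4*k**3 + 21*k**2 + 11*k - 2), so s_k = R(k)·t_k = 2**k*(-4*k**3 + 3*k**2 + k + 2).
s_(k+1) − s_k = 2**k*(-4*k**3 - 21*k**2 - 11*k + 2) = t_k.
Evaluate: s_(n+1) = 2**(n + 1)*(-4*n**3 - 9*n**2 - 5*n + 2); subtract s_(2) = -64 ⇒ S(n) = -8*2**n*n**3 - 18*2**n*n**2 - 10*2**n*n + 4*2**n + 64.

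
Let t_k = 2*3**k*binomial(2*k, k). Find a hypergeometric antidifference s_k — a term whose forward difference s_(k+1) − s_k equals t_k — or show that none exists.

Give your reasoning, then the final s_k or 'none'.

not Gosper-summable; s_k does not exist

Compute t_(k+1)/t_k: get 6*(2*k + 1)/(k + 1).
Factor: A=12*k + 6; B=k + 1; C=1.
Set up (12*k + 6)·f(k+1) − (k)·f(k) − (1) = 0.
d = -1 from the (1,1,0) case.
Bound -1 < 0, so the key equation has no polynomial solution.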